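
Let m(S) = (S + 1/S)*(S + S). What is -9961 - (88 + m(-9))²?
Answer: -73465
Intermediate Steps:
m(S) = 2*S*(S + 1/S) (m(S) = (S + 1/S)*(2*S) = 2*S*(S + 1/S))
-9961 - (88 + m(-9))² = -9961 - (88 + (2 + 2*(-9)²))² = -9961 - (88 + (2 + 2*81))² = -9961 - (88 + (2 + 162))² = -9961 - (88 + 164)² = -9961 - 1*252² = -9961 - 1*63504 = -9961 - 63504 = -73465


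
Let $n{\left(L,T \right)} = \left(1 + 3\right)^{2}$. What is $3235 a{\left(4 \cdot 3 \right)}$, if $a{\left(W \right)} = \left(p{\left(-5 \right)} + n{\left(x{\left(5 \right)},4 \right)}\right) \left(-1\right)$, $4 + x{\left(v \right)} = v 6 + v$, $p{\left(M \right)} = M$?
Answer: $-35585$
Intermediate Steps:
$x{\left(v \right)} = -4 + 7 v$ ($x{\left(v \right)} = -4 + \left(v 6 + v\right) = -4 + \left(6 v + v\right) = -4 + 7 v$)
$n{\left(L,T \right)} = 16$ ($n{\left(L,T \right)} = 4^{2} = 16$)
$a{\left(W \right)} = -11$ ($a{\left(W \right)} = \left(-5 + 16\right) \left(-1\right) = 11 \left(-1\right) = -11$)
$3235 a{\left(4 \cdot 3 \right)} = 3235 \left(-11\right) = -35585$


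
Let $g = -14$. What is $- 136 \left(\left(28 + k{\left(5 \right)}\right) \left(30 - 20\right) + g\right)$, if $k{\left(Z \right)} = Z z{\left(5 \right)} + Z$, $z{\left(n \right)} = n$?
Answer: $-76976$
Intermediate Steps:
$k{\left(Z \right)} = 6 Z$ ($k{\left(Z \right)} = Z 5 + Z = 5 Z + Z = 6 Z$)
$- 136 \left(\left(28 + k{\left(5 \right)}\right) \left(30 - 20\right) + g\right) = - 136 \left(\left(28 + 6 \cdot 5\right) \left(30 - 20\right) - 14\right) = - 136 \left(\left(28 + 30\right) 10 - 14\right) = - 136 \left(58 \cdot 10 - 14\right) = - 136 \left(580 - 14\right) = \left(-136\right) 566 = -76976$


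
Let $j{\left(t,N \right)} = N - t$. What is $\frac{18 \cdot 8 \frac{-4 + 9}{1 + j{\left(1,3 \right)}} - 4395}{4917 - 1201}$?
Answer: $- \frac{4155}{3716} \approx -1.1181$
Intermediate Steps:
$\frac{18 \cdot 8 \frac{-4 + 9}{1 + j{\left(1,3 \right)}} - 4395}{4917 - 1201} = \frac{18 \cdot 8 \frac{-4 + 9}{1 + \left(3 - 1\right)} - 4395}{4917 - 1201} = \frac{144 \frac{5}{1 + \left(3 - 1\right)} - 4395}{3716} = \left(144 \frac{5}{1 + 2} - 4395\right) \frac{1}{3716} = \left(144 \cdot \frac{5}{3} - 4395\right) \frac{1}{3716} = \left(240 - 4395\right) \frac{1}{3716} = \left(-4155\right) \frac{1}{3716} = - \frac{4155}{3716}$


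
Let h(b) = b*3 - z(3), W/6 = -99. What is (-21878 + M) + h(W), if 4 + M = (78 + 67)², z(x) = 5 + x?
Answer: -2647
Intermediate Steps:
W = -594 (W = 6*(-99) = -594)
M = 21021 (M = -4 + (78 + 67)² = -4 + 145² = -4 + 21025 = 21021)
h(b) = -8 + 3*b (h(b) = b*3 - (5 + 3) = 3*b - 1*8 = 3*b - 8 = -8 + 3*b)
(-21878 + M) + h(W) = (-21878 + 21021) + (-8 + 3*(-594)) = -857 + (-8 - 1782) = -857 - 1790 = -2647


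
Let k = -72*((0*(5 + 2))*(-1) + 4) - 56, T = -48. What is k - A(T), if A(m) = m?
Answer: -296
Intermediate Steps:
k = -344 (k = -72*((0*7)*(-1) + 4) - 56 = -72*(0*(-1) + 4) - 56 = -72*(0 + 4) - 56 = -72*4 - 56 = -288 - 56 = -344)
k - A(T) = -344 - 1*(-48) = -344 + 48 = -296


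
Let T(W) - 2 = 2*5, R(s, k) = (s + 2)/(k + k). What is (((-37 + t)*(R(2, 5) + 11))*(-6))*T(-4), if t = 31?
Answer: 24624/5 ≈ 4924.8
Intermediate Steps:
R(s, k) = (2 + s)/(2*k) (R(s, k) = (2 + s)/((2*k)) = (2 + s)*(1/(2*k)) = (2 + s)/(2*k))
T(W) = 12 (T(W) = 2 + 2*5 = 2 + 10 = 12)
(((-37 + t)*(R(2, 5) + 11))*(-6))*T(-4) = (((-37 + 31)*((½)*(2 + 2)/5 + 11))*(-6))*12 = (-6*((½)*(⅕)*4 + 11)*(-6))*12 = (-6*(⅖ + 11)*(-6))*12 = (-6*57/5*(-6))*12 = -342/5*(-6)*12 = (2052/5)*12 = 24624/5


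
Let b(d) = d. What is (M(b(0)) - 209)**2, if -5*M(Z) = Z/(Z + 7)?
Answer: 43681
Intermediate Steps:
M(Z) = -Z/(5*(7 + Z)) (M(Z) = -Z/(5*(Z + 7)) = -Z/(5*(7 + Z)))
(M(b(0)) - 209)**2 = (-1*0/(35 + 5*0) - 209)**2 = (-1*0/(35 + 0) - 209)**2 = (-1*0/35 - 209)**2 = (-1*0*1/35 - 209)**2 = (0 - 209)**2 = (-209)**2 = 43681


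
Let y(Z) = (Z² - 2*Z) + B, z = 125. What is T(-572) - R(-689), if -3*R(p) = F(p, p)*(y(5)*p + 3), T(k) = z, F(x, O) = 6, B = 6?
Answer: -28807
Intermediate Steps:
T(k) = 125
y(Z) = 6 + Z² - 2*Z (y(Z) = (Z² - 2*Z) + 6 = 6 + Z² - 2*Z)
R(p) = -6 - 42*p (R(p) = -2*((6 + 5² - 2*5)*p + 3) = -2*((6 + 25 - 10)*p + 3) = -2*(21*p + 3) = -2*(3 + 21*p) = -(18 + 126*p)/3 = -6 - 42*p)
T(-572) - R(-689) = 125 - (-6 - 42*(-689)) = 125 - (-6 + 28938) = 125 - 1*28932 = 125 - 28932 = -28807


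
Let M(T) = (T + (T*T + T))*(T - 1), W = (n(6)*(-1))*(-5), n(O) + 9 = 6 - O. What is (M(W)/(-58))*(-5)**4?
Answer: 27815625/29 ≈ 9.5916e+5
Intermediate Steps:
n(O) = -3 - O (n(O) = -9 + (6 - O) = -3 - O)
W = -45 (W = ((-3 - 1*6)*(-1))*(-5) = ((-3 - 6)*(-1))*(-5) = -9*(-1)*(-5) = 9*(-5) = -45)
M(T) = (-1 + T)*(T**2 + 2*T) (M(T) = (T + (T**2 + T))*(-1 + T) = (T + (T + T**2))*(-1 + T) = (T**2 + 2*T)*(-1 + T) = (-1 + T)*(T**2 + 2*T))
(M(W)/(-58))*(-5)**4 = (-45*(-2 - 45 + (-45)**2)/(-58))*(-5)**4 = (-45*(-2 - 45 + 2025)*(-1/58))*625 = (-45*1978*(-1/58))*625 = -89010*(-1/58)*625 = (44505/29)*625 = 27815625/29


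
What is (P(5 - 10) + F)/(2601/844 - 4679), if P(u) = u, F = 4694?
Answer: -3957516/3946475 ≈ -1.0028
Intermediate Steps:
(P(5 - 10) + F)/(2601/844 - 4679) = ((5 - 10) + 4694)/(2601/844 - 4679) = (-5 + 4694)/(2601*(1/844) - 4679) = 4689/(2601/844 - 4679) = 4689/(-3946475/844) = 4689*(-844/3946475) = -3957516/3946475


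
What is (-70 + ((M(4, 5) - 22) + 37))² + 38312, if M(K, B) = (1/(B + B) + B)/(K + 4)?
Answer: 264110601/6400 ≈ 41267.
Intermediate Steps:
M(K, B) = (B + 1/(2*B))/(4 + K) (M(K, B) = (1/(2*B) + B)/(4 + K) = (B + 1/(2*B))/(4 + K))
(-70 + ((M(4, 5) - 22) + 37))² + 38312 = (-70 + (((½ + 5²)/(5*(4 + 4)) - 22) + 37))² + 38312 = (-70 + (((⅕)*(½ + 25)/8 - 22) + 37))² + 38312 = (-70 + (((⅕)*(⅛)*(51/2) - 22) + 37))² + 38312 = (-70 + ((51/80 - 22) + 37))² + 38312 = (-70 + (-1709/80 + 37))² + 38312 = (-70 + 1251/80)² + 38312 = (-4349/80)² + 38312 = 18913801/6400 + 38312 = 264110601/6400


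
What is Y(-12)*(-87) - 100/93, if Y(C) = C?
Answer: 96992/93 ≈ 1042.9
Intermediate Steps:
Y(-12)*(-87) - 100/93 = -12*(-87) - 100/93 = 1044 - 100*1/93 = 1044 - 100/93 = 96992/93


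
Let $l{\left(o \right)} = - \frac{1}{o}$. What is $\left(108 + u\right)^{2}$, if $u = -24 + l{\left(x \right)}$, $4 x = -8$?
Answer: $\frac{28561}{4} \approx 7140.3$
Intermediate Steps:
$x = -2$ ($x = \frac{1}{4} \left(-8\right) = -2$)
$u = - \frac{47}{2}$ ($u = -24 - \frac{1}{-2} = -24 - - \frac{1}{2} = -24 + \frac{1}{2} = - \frac{47}{2} \approx -23.5$)
$\left(108 + u\right)^{2} = \left(108 - \frac{47}{2}\right)^{2} = \left(\frac{169}{2}\right)^{2} = \frac{28561}{4}$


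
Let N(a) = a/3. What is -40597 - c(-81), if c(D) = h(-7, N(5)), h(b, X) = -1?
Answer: -40596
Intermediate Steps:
N(a) = a/3 (N(a) = a*(⅓) = a/3)
c(D) = -1
-40597 - c(-81) = -40597 - 1*(-1) = -40597 + 1 = -40596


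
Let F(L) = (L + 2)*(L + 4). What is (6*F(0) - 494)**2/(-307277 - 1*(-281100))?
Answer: -198916/26177 ≈ -7.5989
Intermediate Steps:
F(L) = (2 + L)*(4 + L)
(6*F(0) - 494)**2/(-307277 - 1*(-281100)) = (6*(8 + 0**2 + 6*0) - 494)**2/(-307277 - 1*(-281100)) = (6*(8 + 0 + 0) - 494)**2/(-307277 + 281100) = (6*8 - 494)**2/(-26177) = (48 - 494)**2*(-1/26177) = (-446)**2*(-1/26177) = 198916*(-1/26177) = -198916/26177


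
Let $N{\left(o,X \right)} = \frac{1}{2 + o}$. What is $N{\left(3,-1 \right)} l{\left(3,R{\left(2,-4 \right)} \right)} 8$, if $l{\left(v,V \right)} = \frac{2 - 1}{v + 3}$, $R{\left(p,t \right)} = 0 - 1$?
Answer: $\frac{4}{15} \approx 0.26667$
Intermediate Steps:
$R{\left(p,t \right)} = -1$
$l{\left(v,V \right)} = \frac{1}{3 + v}$ ($l{\left(v,V \right)} = 1 \frac{1}{3 + v} = \frac{1}{3 + v}$)
$N{\left(3,-1 \right)} l{\left(3,R{\left(2,-4 \right)} \right)} 8 = \frac{1}{\left(2 + 3\right) \left(3 + 3\right)} 8 = \frac{1}{5 \cdot 6} \cdot 8 = \frac{1}{5} \cdot \frac{1}{6} \cdot 8 = \frac{1}{30} \cdot 8 = \frac{4}{15}$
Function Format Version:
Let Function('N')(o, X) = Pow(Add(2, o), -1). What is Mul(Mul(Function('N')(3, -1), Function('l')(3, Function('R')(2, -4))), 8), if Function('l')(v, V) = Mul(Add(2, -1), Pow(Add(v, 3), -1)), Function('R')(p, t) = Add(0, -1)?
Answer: Rational(4, 15) ≈ 0.26667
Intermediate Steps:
Function('R')(p, t) = -1
Function('l')(v, V) = Pow(Add(3, v), -1) (Function('l')(v, V) = Mul(1, Pow(Add(3, v), -1)) = Pow(Add(3, v), -1))
Mul(Mul(Function('N')(3, -1), Function('l')(3, Function('R')(2, -4))), 8) = Mul(Mul(Pow(Add(2, 3), -1), Pow(Add(3, 3), -1)), 8) = Mul(Mul(Pow(5, -1), Pow(6, -1)), 8) = Mul(Mul(Rational(1, 5), Rational(1, 6)), 8) = Mul(Rational(1, 30), 8) = Rational(4, 15)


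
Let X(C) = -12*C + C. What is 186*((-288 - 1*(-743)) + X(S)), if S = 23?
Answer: 37572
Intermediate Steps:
X(C) = -11*C
186*((-288 - 1*(-743)) + X(S)) = 186*((-288 - 1*(-743)) - 11*23) = 186*((-288 + 743) - 253) = 186*(455 - 253) = 186*202 = 37572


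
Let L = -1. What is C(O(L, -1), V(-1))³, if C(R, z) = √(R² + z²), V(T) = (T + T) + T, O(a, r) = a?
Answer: 10*√10 ≈ 31.623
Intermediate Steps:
V(T) = 3*T (V(T) = 2*T + T = 3*T)
C(O(L, -1), V(-1))³ = (√((-1)² + (3*(-1))²))³ = (√(1 + (-3)²))³ = (√(1 + 9))³ = (√10)³ = 10*√10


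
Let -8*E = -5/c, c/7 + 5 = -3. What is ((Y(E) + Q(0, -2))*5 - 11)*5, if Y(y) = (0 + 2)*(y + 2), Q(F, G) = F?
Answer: 9955/224 ≈ 44.442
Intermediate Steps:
c = -56 (c = -35 + 7*(-3) = -35 - 21 = -56)
E = -5/448 (E = -(-5)/(8*(-56)) = -(-5)*(-1)/(8*56) = -⅛*5/56 = -5/448 ≈ -0.011161)
Y(y) = 4 + 2*y (Y(y) = 2*(2 + y) = 4 + 2*y)
((Y(E) + Q(0, -2))*5 - 11)*5 = (((4 + 2*(-5/448)) + 0)*5 - 11)*5 = (((4 - 5/224) + 0)*5 - 11)*5 = ((891/224 + 0)*5 - 11)*5 = ((891/224)*5 - 11)*5 = (4455/224 - 11)*5 = (1991/224)*5 = 9955/224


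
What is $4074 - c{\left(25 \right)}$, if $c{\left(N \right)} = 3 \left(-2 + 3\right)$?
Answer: $4071$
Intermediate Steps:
$c{\left(N \right)} = 3$ ($c{\left(N \right)} = 3 \cdot 1 = 3$)
$4074 - c{\left(25 \right)} = 4074 - 3 = 4071$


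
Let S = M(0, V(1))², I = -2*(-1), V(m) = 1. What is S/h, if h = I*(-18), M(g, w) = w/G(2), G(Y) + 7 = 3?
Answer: -1/576 ≈ -0.0017361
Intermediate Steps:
G(Y) = -4 (G(Y) = -7 + 3 = -4)
I = 2
M(g, w) = -w/4 (M(g, w) = w/(-4) = w*(-¼) = -w/4)
h = -36 (h = 2*(-18) = -36)
S = 1/16 (S = (-¼*1)² = (-¼)² = 1/16 ≈ 0.062500)
S/h = (1/16)/(-36) = (1/16)*(-1/36) = -1/576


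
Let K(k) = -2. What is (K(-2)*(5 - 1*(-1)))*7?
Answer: -84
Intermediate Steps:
(K(-2)*(5 - 1*(-1)))*7 = -2*(5 - 1*(-1))*7 = -2*(5 + 1)*7 = -2*6*7 = -12*7 = -84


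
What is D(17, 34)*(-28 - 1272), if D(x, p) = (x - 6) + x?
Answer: -36400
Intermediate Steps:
D(x, p) = -6 + 2*x (D(x, p) = (-6 + x) + x = -6 + 2*x)
D(17, 34)*(-28 - 1272) = (-6 + 2*17)*(-28 - 1272) = (-6 + 34)*(-1300) = 28*(-1300) = -36400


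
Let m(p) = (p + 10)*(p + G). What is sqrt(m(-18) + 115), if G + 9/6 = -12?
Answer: sqrt(367) ≈ 19.157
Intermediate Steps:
G = -27/2 (G = -3/2 - 12 = -27/2 ≈ -13.500)
m(p) = (10 + p)*(-27/2 + p) (m(p) = (p + 10)*(p - 27/2) = (10 + p)*(-27/2 + p))
sqrt(m(-18) + 115) = sqrt((-135 + (-18)**2 - 7/2*(-18)) + 115) = sqrt((-135 + 324 + 63) + 115) = sqrt(252 + 115) = sqrt(367)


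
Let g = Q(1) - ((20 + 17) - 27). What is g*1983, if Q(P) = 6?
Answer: -7932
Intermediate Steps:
g = -4 (g = 6 - ((20 + 17) - 27) = 6 - (37 - 27) = 6 - 1*10 = 6 - 10 = -4)
g*1983 = -4*1983 = -7932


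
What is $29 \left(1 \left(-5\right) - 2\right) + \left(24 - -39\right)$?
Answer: $-140$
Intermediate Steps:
$29 \left(1 \left(-5\right) - 2\right) + \left(24 - -39\right) = 29 \left(-5 - 2\right) + \left(24 + 39\right) = 29 \left(-7\right) + 63 = -203 + 63 = -140$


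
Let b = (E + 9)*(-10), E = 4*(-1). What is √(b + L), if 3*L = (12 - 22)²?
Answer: 5*I*√6/3 ≈ 4.0825*I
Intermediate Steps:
E = -4
L = 100/3 (L = (12 - 22)²/3 = (⅓)*(-10)² = (⅓)*100 = 100/3 ≈ 33.333)
b = -50 (b = (-4 + 9)*(-10) = 5*(-10) = -50)
√(b + L) = √(-50 + 100/3) = √(-50/3) = 5*I*√6/3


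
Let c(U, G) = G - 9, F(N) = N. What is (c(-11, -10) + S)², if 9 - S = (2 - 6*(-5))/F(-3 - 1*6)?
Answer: 3364/81 ≈ 41.531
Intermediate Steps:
c(U, G) = -9 + G
S = 113/9 (S = 9 - (2 - 6*(-5))/(-3 - 1*6) = 9 - (2 + 30)/(-3 - 6) = 9 - 32/(-9) = 9 - 32*(-1)/9 = 9 - 1*(-32/9) = 9 + 32/9 = 113/9 ≈ 12.556)
(c(-11, -10) + S)² = ((-9 - 10) + 113/9)² = (-19 + 113/9)² = (-58/9)² = 3364/81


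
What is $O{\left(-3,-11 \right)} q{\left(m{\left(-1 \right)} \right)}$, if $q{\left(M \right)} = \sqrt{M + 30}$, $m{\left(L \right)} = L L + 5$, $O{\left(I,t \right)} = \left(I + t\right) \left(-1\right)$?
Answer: $84$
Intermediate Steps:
$O{\left(I,t \right)} = - I - t$
$m{\left(L \right)} = 5 + L^{2}$ ($m{\left(L \right)} = L^{2} + 5 = 5 + L^{2}$)
$q{\left(M \right)} = \sqrt{30 + M}$
$O{\left(-3,-11 \right)} q{\left(m{\left(-1 \right)} \right)} = \left(\left(-1\right) \left(-3\right) - -11\right) \sqrt{30 + \left(5 + \left(-1\right)^{2}\right)} = \left(3 + 11\right) \sqrt{30 + \left(5 + 1\right)} = 14 \sqrt{30 + 6} = 14 \sqrt{36} = 14 \cdot 6 = 84$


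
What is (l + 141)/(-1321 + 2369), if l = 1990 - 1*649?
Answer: 741/524 ≈ 1.4141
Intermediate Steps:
l = 1341 (l = 1990 - 649 = 1341)
(l + 141)/(-1321 + 2369) = (1341 + 141)/(-1321 + 2369) = 1482/1048 = 1482*(1/1048) = 741/524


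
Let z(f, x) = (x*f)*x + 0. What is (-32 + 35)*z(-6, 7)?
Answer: -882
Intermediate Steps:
z(f, x) = f*x² (z(f, x) = (f*x)*x + 0 = f*x² + 0 = f*x²)
(-32 + 35)*z(-6, 7) = (-32 + 35)*(-6*7²) = 3*(-6*49) = 3*(-294) = -882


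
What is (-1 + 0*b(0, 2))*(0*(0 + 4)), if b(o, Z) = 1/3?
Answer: 0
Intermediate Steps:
b(o, Z) = 1/3
(-1 + 0*b(0, 2))*(0*(0 + 4)) = (-1 + 0*(1/3))*(0*(0 + 4)) = (-1 + 0)*(0*4) = -1*0 = 0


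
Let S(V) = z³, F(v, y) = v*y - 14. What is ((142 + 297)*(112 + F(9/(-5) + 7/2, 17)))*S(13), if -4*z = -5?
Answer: 13927275/128 ≈ 1.0881e+5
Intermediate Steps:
z = 5/4 (z = -¼*(-5) = 5/4 ≈ 1.2500)
F(v, y) = -14 + v*y
S(V) = 125/64 (S(V) = (5/4)³ = 125/64)
((142 + 297)*(112 + F(9/(-5) + 7/2, 17)))*S(13) = ((142 + 297)*(112 + (-14 + (9/(-5) + 7/2)*17)))*(125/64) = (439*(112 + (-14 + (9*(-⅕) + 7*(½))*17)))*(125/64) = (439*(112 + (-14 + (-9/5 + 7/2)*17)))*(125/64) = (439*(112 + (-14 + (17/10)*17)))*(125/64) = (439*(112 + (-14 + 289/10)))*(125/64) = (439*(112 + 149/10))*(125/64) = (439*(1269/10))*(125/64) = (557091/10)*(125/64) = 13927275/128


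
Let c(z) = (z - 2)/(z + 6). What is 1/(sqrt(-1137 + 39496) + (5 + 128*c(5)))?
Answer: -4829/4448718 + 121*sqrt(38359)/4448718 ≈ 0.0042415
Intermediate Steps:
c(z) = (-2 + z)/(6 + z)
1/(sqrt(-1137 + 39496) + (5 + 128*c(5))) = 1/(sqrt(-1137 + 39496) + (5 + 128*((-2 + 5)/(6 + 5)))) = 1/(sqrt(38359) + (5 + 128*(3/11))) = 1/(sqrt(38359) + (5 + 384/11)) = 1/(sqrt(38359) + 439/11) = 1/(439/11 + sqrt(38359))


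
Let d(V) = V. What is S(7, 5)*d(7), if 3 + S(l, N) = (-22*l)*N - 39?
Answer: -5684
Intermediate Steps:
S(l, N) = -42 - 22*N*l (S(l, N) = -3 + ((-22*l)*N - 39) = -3 + (-22*N*l - 39) = -3 + (-39 - 22*N*l) = -42 - 22*N*l)
S(7, 5)*d(7) = (-42 - 22*5*7)*7 = (-42 - 770)*7 = -812*7 = -5684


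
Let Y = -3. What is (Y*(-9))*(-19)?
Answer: -513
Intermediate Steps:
(Y*(-9))*(-19) = -3*(-9)*(-19) = 27*(-19) = -513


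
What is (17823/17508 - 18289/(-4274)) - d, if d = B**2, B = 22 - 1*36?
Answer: -2378357053/12471532 ≈ -190.70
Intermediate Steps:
B = -14 (B = 22 - 36 = -14)
d = 196 (d = (-14)**2 = 196)
(17823/17508 - 18289/(-4274)) - d = (17823/17508 - 18289/(-4274)) - 1*196 = (17823*(1/17508) - 18289*(-1/4274)) - 196 = (5941/5836 + 18289/4274) - 196 = 66063219/12471532 - 196 = -2378357053/12471532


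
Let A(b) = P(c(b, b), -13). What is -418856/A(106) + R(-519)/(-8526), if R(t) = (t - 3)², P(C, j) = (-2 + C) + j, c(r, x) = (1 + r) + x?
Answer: -10417006/4851 ≈ -2147.4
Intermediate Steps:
c(r, x) = 1 + r + x
P(C, j) = -2 + C + j
A(b) = -14 + 2*b (A(b) = -2 + (1 + b + b) - 13 = -2 + (1 + 2*b) - 13 = -14 + 2*b)
R(t) = (-3 + t)²
-418856/A(106) + R(-519)/(-8526) = -418856/(-14 + 2*106) + (-3 - 519)²/(-8526) = -418856/(-14 + 212) + (-522)²*(-1/8526) = -418856/198 + 272484*(-1/8526) = -418856*1/198 - 1566/49 = -209428/99 - 1566/49 = -10417006/4851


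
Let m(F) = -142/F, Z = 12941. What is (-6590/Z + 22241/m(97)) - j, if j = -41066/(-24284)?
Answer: -84759231663695/5578101581 ≈ -15195.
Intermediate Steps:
j = 20533/12142 (j = -41066*(-1/24284) = 20533/12142 ≈ 1.6911)
(-6590/Z + 22241/m(97)) - j = (-6590/12941 + 22241/((-142/97))) - 1*20533/12142 = (-6590*1/12941 + 22241/((-142*1/97))) - 20533/12142 = (-6590/12941 + 22241/(-142/97)) - 20533/12142 = (-6590/12941 + 22241*(-97/142)) - 20533/12142 = (-6590/12941 - 2157377/142) - 20533/12142 = -27919551537/1837622 - 20533/12142 = -84759231663695/5578101581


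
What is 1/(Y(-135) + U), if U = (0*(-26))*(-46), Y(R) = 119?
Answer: 1/119 ≈ 0.0084034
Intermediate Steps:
U = 0 (U = 0*(-46) = 0)
1/(Y(-135) + U) = 1/(119 + 0) = 1/119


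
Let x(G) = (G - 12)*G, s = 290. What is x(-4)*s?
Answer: 18560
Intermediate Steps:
x(G) = G*(-12 + G) (x(G) = (-12 + G)*G = G*(-12 + G))
x(-4)*s = -4*(-12 - 4)*290 = -4*(-16)*290 = 64*290 = 18560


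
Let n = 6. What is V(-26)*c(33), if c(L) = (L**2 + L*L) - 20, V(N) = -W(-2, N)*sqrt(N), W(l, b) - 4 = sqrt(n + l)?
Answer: -12948*I*sqrt(26) ≈ -66022.0*I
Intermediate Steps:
W(l, b) = 4 + sqrt(6 + l)
V(N) = -6*sqrt(N) (V(N) = -(4 + sqrt(6 - 2))*sqrt(N) = -(4 + sqrt(4))*sqrt(N) = -(4 + 2)*sqrt(N) = -6*sqrt(N))
c(L) = -20 + 2*L**2 (c(L) = (L**2 + L**2) - 20 = 2*L**2 - 20 = -20 + 2*L**2)
V(-26)*c(33) = (-6*I*sqrt(26))*(-20 + 2*33**2) = (-6*I*sqrt(26))*(-20 + 2*1089) = (-6*I*sqrt(26))*(-20 + 2178) = -6*I*sqrt(26)*2158 = -12948*I*sqrt(26)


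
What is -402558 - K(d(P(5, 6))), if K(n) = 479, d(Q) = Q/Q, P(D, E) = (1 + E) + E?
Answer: -403037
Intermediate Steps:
P(D, E) = 1 + 2*E
d(Q) = 1
-402558 - K(d(P(5, 6))) = -402558 - 1*479 = -402558 - 479 = -403037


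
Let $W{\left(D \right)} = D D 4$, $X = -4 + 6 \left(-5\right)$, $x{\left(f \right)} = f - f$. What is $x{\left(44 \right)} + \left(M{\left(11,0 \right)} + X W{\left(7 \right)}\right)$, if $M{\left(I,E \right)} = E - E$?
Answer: $-6664$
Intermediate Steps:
$x{\left(f \right)} = 0$
$M{\left(I,E \right)} = 0$
$X = -34$ ($X = -4 - 30 = -34$)
$W{\left(D \right)} = 4 D^{2}$ ($W{\left(D \right)} = D^{2} \cdot 4 = 4 D^{2}$)
$x{\left(44 \right)} + \left(M{\left(11,0 \right)} + X W{\left(7 \right)}\right) = 0 + \left(0 - 34 \cdot 4 \cdot 7^{2}\right) = 0 + \left(0 - 34 \cdot 4 \cdot 49\right) = 0 + \left(0 - 6664\right) = 0 - 6664 = -6664$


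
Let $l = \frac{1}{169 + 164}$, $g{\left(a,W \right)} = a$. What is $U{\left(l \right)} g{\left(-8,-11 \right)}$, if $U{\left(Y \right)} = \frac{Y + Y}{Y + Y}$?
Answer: $-8$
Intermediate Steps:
$l = \frac{1}{333} \approx 0.003003$
$U{\left(Y \right)} = 1$ ($U{\left(Y \right)} = \frac{2 Y}{2 Y} = 2 Y \frac{1}{2 Y} = 1$)
$U{\left(l \right)} g{\left(-8,-11 \right)} = 1 \left(-8\right) = -8$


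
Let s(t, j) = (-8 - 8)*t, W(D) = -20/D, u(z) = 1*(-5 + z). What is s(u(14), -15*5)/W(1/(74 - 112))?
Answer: -18/95 ≈ -0.18947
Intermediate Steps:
u(z) = -5 + z
s(t, j) = -16*t
s(u(14), -15*5)/W(1/(74 - 112)) = (-16*(-5 + 14))/((-20/(1/(74 - 112)))) = (-16*9)/((-20/(1/(-38)))) = -144/((-20/(-1/38))) = -144/((-20*(-38))) = -144/760 = -144*1/760 = -18/95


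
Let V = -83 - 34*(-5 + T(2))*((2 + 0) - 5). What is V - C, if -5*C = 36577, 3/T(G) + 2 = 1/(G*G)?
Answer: 229164/35 ≈ 6547.5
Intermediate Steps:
T(G) = 3/(-2 + G⁻²) (T(G) = 3/(-2 + 1/(G*G)) = 3/(-2 + G⁻²))
C = -36577/5 (C = -⅕*36577 = -36577/5 ≈ -7315.4)
V = -5375/7 (V = -83 - 34*(-5 - 3*2²/(-1 + 2*2²))*((2 + 0) - 5) = -83 - 34*(-5 - 3*4/(-1 + 2*4))*(2 - 5) = -83 - 34*(-5 - 3*4/(-1 + 8))*(-3) = -83 - 34*(-5 - 3*4/7)*(-3) = -83 - 34*(-5 - 3*4*⅐)*(-3) = -83 - 34*(-5 - 12/7)*(-3) = -83 - (-1598)*(-3)/7 = -83 - 34*141/7 = -83 - 4794/7 = -5375/7 ≈ -767.86)
V - C = -5375/7 - 1*(-36577/5) = -5375/7 + 36577/5 = 229164/35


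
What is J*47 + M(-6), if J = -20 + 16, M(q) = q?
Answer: -194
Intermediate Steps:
J = -4
J*47 + M(-6) = -4*47 - 6 = -188 - 6 = -194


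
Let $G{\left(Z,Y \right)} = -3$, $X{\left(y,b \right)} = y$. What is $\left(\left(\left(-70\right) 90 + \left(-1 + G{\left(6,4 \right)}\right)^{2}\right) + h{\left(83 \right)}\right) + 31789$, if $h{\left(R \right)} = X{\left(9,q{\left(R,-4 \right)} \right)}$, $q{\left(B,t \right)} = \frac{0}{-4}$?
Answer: $25514$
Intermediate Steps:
$q{\left(B,t \right)} = 0$ ($q{\left(B,t \right)} = 0 \left(- \frac{1}{4}\right) = 0$)
$h{\left(R \right)} = 9$
$\left(\left(\left(-70\right) 90 + \left(-1 + G{\left(6,4 \right)}\right)^{2}\right) + h{\left(83 \right)}\right) + 31789 = \left(\left(\left(-70\right) 90 + \left(-1 - 3\right)^{2}\right) + 9\right) + 31789 = \left(\left(-6300 + \left(-4\right)^{2}\right) + 9\right) + 31789 = \left(\left(-6300 + 16\right) + 9\right) + 31789 = \left(-6284 + 9\right) + 31789 = -6275 + 31789 = 25514$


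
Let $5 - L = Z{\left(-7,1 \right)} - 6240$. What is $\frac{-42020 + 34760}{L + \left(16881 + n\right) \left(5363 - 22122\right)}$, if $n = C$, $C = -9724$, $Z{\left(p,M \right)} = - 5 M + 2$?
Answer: $\frac{484}{7995861} \approx 6.0531 \cdot 10^{-5}$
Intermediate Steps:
$Z{\left(p,M \right)} = 2 - 5 M$
$L = 6248$ ($L = 5 - \left(\left(2 - 5\right) - 6240\right) = 5 - \left(-3 - 6240\right) = 5 - -6243 = 5 + 6243 = 6248$)
$n = -9724$
$\frac{-42020 + 34760}{L + \left(16881 + n\right) \left(5363 - 22122\right)} = \frac{-42020 + 34760}{6248 + \left(16881 - 9724\right) \left(5363 - 22122\right)} = - \frac{7260}{6248 + 7157 \left(-16759\right)} = - \frac{7260}{6248 - 119944163} = - \frac{7260}{-119937915} = \left(-7260\right) \left(- \frac{1}{119937915}\right) = \frac{484}{7995861}$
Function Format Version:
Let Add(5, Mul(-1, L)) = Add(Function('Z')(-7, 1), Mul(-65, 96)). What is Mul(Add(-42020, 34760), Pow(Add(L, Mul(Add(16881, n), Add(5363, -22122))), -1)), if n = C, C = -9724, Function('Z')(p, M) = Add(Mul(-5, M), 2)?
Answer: Rational(484, 7995861) ≈ 6.0531e-5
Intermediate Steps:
Function('Z')(p, M) = Add(2, Mul(-5, M))
L = 6248 (L = Add(5, Mul(-1, Add(Add(2, Mul(-5, 1)), Mul(-65, 96)))) = Add(5, Mul(-1, Add(Add(2, -5), -6240))) = Add(5, Mul(-1, Add(-3, -6240))) = Add(5, Mul(-1, -6243)) = Add(5, 6243) = 6248)
n = -9724
Mul(Add(-42020, 34760), Pow(Add(L, Mul(Add(16881, n), Add(5363, -22122))), -1)) = Mul(Add(-42020, 34760), Pow(Add(6248, Mul(Add(16881, -9724), Add(5363, -22122))), -1)) = Mul(-7260, Pow(Add(6248, Mul(7157, -16759)), -1)) = Mul(-7260, Pow(Add(6248, -119944163), -1)) = Mul(-7260, Pow(-119937915, -1)) = Mul(-7260, Rational(-1, 119937915)) = Rational(484, 7995861)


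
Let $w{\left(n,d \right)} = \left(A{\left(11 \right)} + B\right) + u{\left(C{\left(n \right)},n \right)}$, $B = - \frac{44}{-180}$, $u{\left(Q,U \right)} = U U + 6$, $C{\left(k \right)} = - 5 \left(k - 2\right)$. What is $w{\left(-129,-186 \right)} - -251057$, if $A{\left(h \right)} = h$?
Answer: $\frac{12047186}{45} \approx 2.6772 \cdot 10^{5}$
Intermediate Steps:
$C{\left(k \right)} = 10 - 5 k$ ($C{\left(k \right)} = - 5 \left(-2 + k\right) = 10 - 5 k$)
$u{\left(Q,U \right)} = 6 + U^{2}$ ($u{\left(Q,U \right)} = U^{2} + 6 = 6 + U^{2}$)
$B = \frac{11}{45}$ ($B = \left(-44\right) \left(- \frac{1}{180}\right) = \frac{11}{45} \approx 0.24444$)
$w{\left(n,d \right)} = \frac{776}{45} + n^{2}$ ($w{\left(n,d \right)} = \left(11 + \frac{11}{45}\right) + \left(6 + n^{2}\right) = \frac{506}{45} + \left(6 + n^{2}\right) = \frac{776}{45} + n^{2}$)
$w{\left(-129,-186 \right)} - -251057 = \left(\frac{776}{45} + \left(-129\right)^{2}\right) - -251057 = \left(\frac{776}{45} + 16641\right) + 251057 = \frac{749621}{45} + 251057 = \frac{12047186}{45}$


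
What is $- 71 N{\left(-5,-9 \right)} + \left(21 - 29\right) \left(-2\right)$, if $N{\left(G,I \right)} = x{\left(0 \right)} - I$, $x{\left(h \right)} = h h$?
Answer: $-623$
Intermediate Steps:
$x{\left(h \right)} = h^{2}$
$N{\left(G,I \right)} = - I$ ($N{\left(G,I \right)} = 0^{2} - I = 0 - I = - I$)
$- 71 N{\left(-5,-9 \right)} + \left(21 - 29\right) \left(-2\right) = - 71 \left(\left(-1\right) \left(-9\right)\right) + \left(21 - 29\right) \left(-2\right) = \left(-71\right) 9 - -16 = -639 + 16 = -623$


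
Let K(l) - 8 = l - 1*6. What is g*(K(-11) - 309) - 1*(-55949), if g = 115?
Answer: 19379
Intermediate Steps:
K(l) = 2 + l (K(l) = 8 + (l - 1*6) = 8 + (l - 6) = 8 + (-6 + l) = 2 + l)
g*(K(-11) - 309) - 1*(-55949) = 115*((2 - 11) - 309) - 1*(-55949) = 115*(-9 - 309) + 55949 = 115*(-318) + 55949 = -36570 + 55949 = 19379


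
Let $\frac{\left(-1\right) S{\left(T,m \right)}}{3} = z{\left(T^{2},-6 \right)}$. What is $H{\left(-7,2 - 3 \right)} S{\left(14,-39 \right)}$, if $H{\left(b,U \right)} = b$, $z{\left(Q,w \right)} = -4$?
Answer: $-84$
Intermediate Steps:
$S{\left(T,m \right)} = 12$ ($S{\left(T,m \right)} = \left(-3\right) \left(-4\right) = 12$)
$H{\left(-7,2 - 3 \right)} S{\left(14,-39 \right)} = \left(-7\right) 12 = -84$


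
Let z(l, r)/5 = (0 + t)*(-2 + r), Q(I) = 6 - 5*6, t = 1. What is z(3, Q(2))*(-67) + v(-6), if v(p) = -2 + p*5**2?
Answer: 8558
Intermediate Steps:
Q(I) = -24 (Q(I) = 6 - 30 = -24)
z(l, r) = -10 + 5*r (z(l, r) = 5*((0 + 1)*(-2 + r)) = 5*(1*(-2 + r)) = 5*(-2 + r) = -10 + 5*r)
v(p) = -2 + 25*p (v(p) = -2 + p*25 = -2 + 25*p)
z(3, Q(2))*(-67) + v(-6) = (-10 + 5*(-24))*(-67) + (-2 + 25*(-6)) = (-10 - 120)*(-67) + (-2 - 150) = -130*(-67) - 152 = 8710 - 152 = 8558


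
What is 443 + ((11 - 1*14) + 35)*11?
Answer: 795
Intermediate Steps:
443 + ((11 - 1*14) + 35)*11 = 443 + ((11 - 14) + 35)*11 = 443 + (-3 + 35)*11 = 443 + 32*11 = 443 + 352 = 795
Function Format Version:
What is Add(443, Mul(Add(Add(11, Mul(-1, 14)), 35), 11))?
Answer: 795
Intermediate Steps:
Add(443, Mul(Add(Add(11, Mul(-1, 14)), 35), 11)) = Add(443, Mul(Add(Add(11, -14), 35), 11)) = Add(443, Mul(Add(-3, 35), 11)) = Add(443, Mul(32, 11)) = Add(443, 352) = 795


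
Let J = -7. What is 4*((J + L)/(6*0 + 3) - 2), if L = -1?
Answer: -56/3 ≈ -18.667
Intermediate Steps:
4*((J + L)/(6*0 + 3) - 2) = 4*((-7 - 1)/(6*0 + 3) - 2) = 4*(-8/(0 + 3) - 2) = 4*(-8/3 - 2) = 4*(-14/3) = -56/3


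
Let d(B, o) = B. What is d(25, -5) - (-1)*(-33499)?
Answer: -33474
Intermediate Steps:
d(25, -5) - (-1)*(-33499) = 25 - (-1)*(-33499) = 25 - 1*33499 = 25 - 33499 = -33474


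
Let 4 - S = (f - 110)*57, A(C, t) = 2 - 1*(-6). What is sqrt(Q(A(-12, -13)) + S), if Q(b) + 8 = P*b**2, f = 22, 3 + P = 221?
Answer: 2*sqrt(4741) ≈ 137.71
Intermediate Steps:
P = 218 (P = -3 + 221 = 218)
A(C, t) = 8 (A(C, t) = 2 + 6 = 8)
S = 5020 (S = 4 - (22 - 110)*57 = 4 - (-88)*57 = 4 - 1*(-5016) = 4 + 5016 = 5020)
Q(b) = -8 + 218*b**2
sqrt(Q(A(-12, -13)) + S) = sqrt((-8 + 218*8**2) + 5020) = sqrt((-8 + 218*64) + 5020) = sqrt((-8 + 13952) + 5020) = sqrt(13944 + 5020) = sqrt(18964) = 2*sqrt(4741)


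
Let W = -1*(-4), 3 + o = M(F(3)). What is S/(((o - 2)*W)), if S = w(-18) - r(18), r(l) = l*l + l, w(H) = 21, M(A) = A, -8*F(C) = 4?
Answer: 321/22 ≈ 14.591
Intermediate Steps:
F(C) = -½ (F(C) = -⅛*4 = -½)
o = -7/2 (o = -3 - ½ = -7/2 ≈ -3.5000)
W = 4
r(l) = l + l² (r(l) = l² + l = l + l²)
S = -321 (S = 21 - 18*(1 + 18) = 21 - 18*19 = 21 - 1*342 = 21 - 342 = -321)
S/(((o - 2)*W)) = -321*1/(4*(-7/2 - 2)) = -321/((-11/2*4)) = -321/(-22) = -321*(-1/22) = 321/22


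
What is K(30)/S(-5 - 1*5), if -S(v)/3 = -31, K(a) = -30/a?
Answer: -1/93 ≈ -0.010753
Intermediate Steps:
S(v) = 93 (S(v) = -3*(-31) = 93)
K(30)/S(-5 - 1*5) = -30/30/93 = -30*1/30*(1/93) = -1*1/93 = -1/93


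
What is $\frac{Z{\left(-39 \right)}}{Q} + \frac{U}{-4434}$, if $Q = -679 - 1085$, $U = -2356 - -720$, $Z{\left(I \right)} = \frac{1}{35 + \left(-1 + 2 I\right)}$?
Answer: $\frac{21164035}{57358224} \approx 0.36898$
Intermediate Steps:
$Z{\left(I \right)} = \frac{1}{34 + 2 I}$
$U = -1636$ ($U = -2356 + 720 = -1636$)
$Q = -1764$
$\frac{Z{\left(-39 \right)}}{Q} + \frac{U}{-4434} = \frac{\frac{1}{2} \frac{1}{17 - 39}}{-1764} - \frac{1636}{-4434} = \frac{1}{2 \left(-22\right)} \left(- \frac{1}{1764}\right) - - \frac{818}{2217} = \frac{1}{2} \left(- \frac{1}{22}\right) \left(- \frac{1}{1764}\right) + \frac{818}{2217} = \left(- \frac{1}{44}\right) \left(- \frac{1}{1764}\right) + \frac{818}{2217} = \frac{1}{77616} + \frac{818}{2217} = \frac{21164035}{57358224}$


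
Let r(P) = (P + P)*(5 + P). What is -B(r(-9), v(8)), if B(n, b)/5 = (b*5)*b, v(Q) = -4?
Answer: -400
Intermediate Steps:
r(P) = 2*P*(5 + P) (r(P) = (2*P)*(5 + P) = 2*P*(5 + P))
B(n, b) = 25*b² (B(n, b) = 5*((b*5)*b) = 5*((5*b)*b) = 5*(5*b²) = 25*b²)
-B(r(-9), v(8)) = -25*(-4)² = -25*16 = -1*400 = -400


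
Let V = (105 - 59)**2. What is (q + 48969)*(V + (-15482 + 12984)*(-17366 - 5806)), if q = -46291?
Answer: 155018097416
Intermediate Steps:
V = 2116 (V = 46**2 = 2116)
(q + 48969)*(V + (-15482 + 12984)*(-17366 - 5806)) = (-46291 + 48969)*(2116 + (-15482 + 12984)*(-17366 - 5806)) = 2678*(2116 - 2498*(-23172)) = 2678*(2116 + 57883656) = 2678*57885772 = 155018097416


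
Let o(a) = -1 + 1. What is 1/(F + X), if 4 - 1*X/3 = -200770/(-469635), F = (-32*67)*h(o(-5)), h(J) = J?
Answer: 31309/335554 ≈ 0.093305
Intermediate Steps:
o(a) = 0
F = 0 (F = -32*67*0 = -2144*0 = 0)
X = 335554/31309 (X = 12 - (-602310)/(-469635) = 12 - (-602310)*(-1)/469635 = 12 - 3*40154/93927 = 12 - 40154/31309 = 335554/31309 ≈ 10.717)
1/(F + X) = 1/(0 + 335554/31309) = 1/(335554/31309) = 31309/335554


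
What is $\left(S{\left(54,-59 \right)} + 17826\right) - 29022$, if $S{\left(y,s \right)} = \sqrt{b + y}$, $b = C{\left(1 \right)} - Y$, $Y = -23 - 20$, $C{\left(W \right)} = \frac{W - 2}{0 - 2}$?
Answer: $-11196 + \frac{\sqrt{390}}{2} \approx -11186.0$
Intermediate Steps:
$C{\left(W \right)} = 1 - \frac{W}{2}$ ($C{\left(W \right)} = \frac{-2 + W}{-2} = \left(-2 + W\right) \left(- \frac{1}{2}\right) = 1 - \frac{W}{2}$)
$Y = -43$
$b = \frac{87}{2}$ ($b = \left(1 - \frac{1}{2}\right) - -43 = \left(1 - \frac{1}{2}\right) + 43 = \frac{1}{2} + 43 = \frac{87}{2} \approx 43.5$)
$S{\left(y,s \right)} = \sqrt{\frac{87}{2} + y}$
$\left(S{\left(54,-59 \right)} + 17826\right) - 29022 = \left(\frac{\sqrt{174 + 4 \cdot 54}}{2} + 17826\right) - 29022 = \left(\frac{\sqrt{174 + 216}}{2} + 17826\right) - 29022 = \left(\frac{\sqrt{390}}{2} + 17826\right) - 29022 = \left(17826 + \frac{\sqrt{390}}{2}\right) - 29022 = -11196 + \frac{\sqrt{390}}{2}$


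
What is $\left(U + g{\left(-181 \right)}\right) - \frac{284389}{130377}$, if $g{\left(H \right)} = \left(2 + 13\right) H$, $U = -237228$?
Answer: $- \frac{31283332900}{130377} \approx -2.3995 \cdot 10^{5}$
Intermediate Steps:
$g{\left(H \right)} = 15 H$
$\left(U + g{\left(-181 \right)}\right) - \frac{284389}{130377} = \left(-237228 + 15 \left(-181\right)\right) - \frac{284389}{130377} = \left(-237228 - 2715\right) - \frac{284389}{130377} = -239943 - \frac{284389}{130377} = - \frac{31283332900}{130377}$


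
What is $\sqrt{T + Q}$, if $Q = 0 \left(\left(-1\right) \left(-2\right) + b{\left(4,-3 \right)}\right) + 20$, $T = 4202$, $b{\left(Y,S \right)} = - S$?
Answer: $\sqrt{4222} \approx 64.977$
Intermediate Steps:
$Q = 20$ ($Q = 0 \left(\left(-1\right) \left(-2\right) - -3\right) + 20 = 0 \left(2 + 3\right) + 20 = 0 \cdot 5 + 20 = 0 + 20 = 20$)
$\sqrt{T + Q} = \sqrt{4202 + 20} = \sqrt{4222}$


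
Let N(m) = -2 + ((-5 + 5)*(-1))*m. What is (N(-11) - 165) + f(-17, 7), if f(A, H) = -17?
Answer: -184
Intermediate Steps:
N(m) = -2 (N(m) = -2 + (0*(-1))*m = -2 + 0*m = -2 + 0 = -2)
(N(-11) - 165) + f(-17, 7) = (-2 - 165) - 17 = -167 - 17 = -184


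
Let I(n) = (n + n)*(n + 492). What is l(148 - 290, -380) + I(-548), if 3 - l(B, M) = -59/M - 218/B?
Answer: 1655959811/26980 ≈ 61377.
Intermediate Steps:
I(n) = 2*n*(492 + n) (I(n) = (2*n)*(492 + n) = 2*n*(492 + n))
l(B, M) = 3 + 59/M + 218/B (l(B, M) = 3 - (-59/M - 218/B) = 3 - (-218/B - 59/M) = 3 + (59/M + 218/B) = 3 + 59/M + 218/B)
l(148 - 290, -380) + I(-548) = (3 + 59/(-380) + 218/(148 - 290)) + 2*(-548)*(492 - 548) = (3 + 59*(-1/380) + 218/(-142)) + 2*(-548)*(-56) = (3 - 59/380 + 218*(-1/142)) + 61376 = (3 - 59/380 - 109/71) + 61376 = 35331/26980 + 61376 = 1655959811/26980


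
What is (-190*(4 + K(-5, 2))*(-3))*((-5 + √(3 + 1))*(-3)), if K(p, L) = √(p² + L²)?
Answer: 20520 + 5130*√29 ≈ 48146.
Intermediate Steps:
K(p, L) = √(L² + p²)
(-190*(4 + K(-5, 2))*(-3))*((-5 + √(3 + 1))*(-3)) = (-190*(4 + √(2² + (-5)²))*(-3))*((-5 + √(3 + 1))*(-3)) = (-190*(4 + √(4 + 25))*(-3))*((-5 + √4)*(-3)) = (-190*(4 + √29)*(-3))*((-5 + 2)*(-3)) = (-190*(-12 - 3*√29))*(-3*(-3)) = (2280 + 570*√29)*9 = 20520 + 5130*√29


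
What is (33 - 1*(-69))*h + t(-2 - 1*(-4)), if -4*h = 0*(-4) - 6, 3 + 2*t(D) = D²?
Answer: 307/2 ≈ 153.50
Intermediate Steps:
t(D) = -3/2 + D²/2
h = 3/2 (h = -(0*(-4) - 6)/4 = -(0 - 6)/4 = -¼*(-6) = 3/2 ≈ 1.5000)
(33 - 1*(-69))*h + t(-2 - 1*(-4)) = (33 - 1*(-69))*(3/2) + (-3/2 + (-2 - 1*(-4))²/2) = (33 + 69)*(3/2) + (-3/2 + (-2 + 4)²/2) = 102*(3/2) + (-3/2 + (½)*2²) = 153 + (-3/2 + (½)*4) = 153 + (-3/2 + 2) = 153 + ½ = 307/2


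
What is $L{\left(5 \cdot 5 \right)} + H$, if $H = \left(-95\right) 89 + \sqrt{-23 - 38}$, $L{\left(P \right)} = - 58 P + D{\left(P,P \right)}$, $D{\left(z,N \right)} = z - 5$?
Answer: $-9885 + i \sqrt{61} \approx -9885.0 + 7.8102 i$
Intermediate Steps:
$D{\left(z,N \right)} = -5 + z$ ($D{\left(z,N \right)} = z - 5 = -5 + z$)
$L{\left(P \right)} = -5 - 57 P$ ($L{\left(P \right)} = - 58 P + \left(-5 + P\right) = -5 - 57 P$)
$H = -8455 + i \sqrt{61}$ ($H = -8455 + \sqrt{-61} = -8455 + i \sqrt{61} \approx -8455.0 + 7.8102 i$)
$L{\left(5 \cdot 5 \right)} + H = \left(-5 - 57 \cdot 5 \cdot 5\right) - \left(8455 - i \sqrt{61}\right) = \left(-5 - 1425\right) - \left(8455 - i \sqrt{61}\right) = -1430 - \left(8455 - i \sqrt{61}\right) = -9885 + i \sqrt{61}$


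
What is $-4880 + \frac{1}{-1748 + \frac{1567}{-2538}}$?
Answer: $- \frac{21657398618}{4437991} \approx -4880.0$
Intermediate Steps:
$-4880 + \frac{1}{-1748 + \frac{1567}{-2538}} = -4880 + \frac{1}{-1748 + 1567 \left(- \frac{1}{2538}\right)} = -4880 + \frac{1}{-1748 - \frac{1567}{2538}} = -4880 + \frac{1}{- \frac{4437991}{2538}} = -4880 - \frac{2538}{4437991} = - \frac{21657398618}{4437991}$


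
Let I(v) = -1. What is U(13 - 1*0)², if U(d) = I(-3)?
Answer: 1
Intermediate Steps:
U(d) = -1
U(13 - 1*0)² = (-1)² = 1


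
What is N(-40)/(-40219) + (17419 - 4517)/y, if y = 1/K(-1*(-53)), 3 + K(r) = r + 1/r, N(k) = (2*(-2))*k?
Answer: 1375618572758/2131607 ≈ 6.4534e+5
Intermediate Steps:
N(k) = -4*k
K(r) = -3 + r + 1/r (K(r) = -3 + (r + 1/r) = -3 + r + 1/r)
y = 53/2651 (y = 1/(-3 - 1*(-53) + 1/(-1*(-53))) = 1/(-3 + 53 + 1/53) = 1/(2651/53) = 53/2651 ≈ 0.019992)
N(-40)/(-40219) + (17419 - 4517)/y = -4*(-40)/(-40219) + (17419 - 4517)/(53/2651) = 160*(-1/40219) + 12902*(2651/53) = -160/40219 + 34203202/53 = 1375618572758/2131607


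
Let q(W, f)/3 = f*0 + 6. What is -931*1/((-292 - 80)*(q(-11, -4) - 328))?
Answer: -931/115320 ≈ -0.0080732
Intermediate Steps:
q(W, f) = 18 (q(W, f) = 3*(f*0 + 6) = 3*(0 + 6) = 3*6 = 18)
-931*1/((-292 - 80)*(q(-11, -4) - 328)) = -931*1/((-292 - 80)*(18 - 328)) = -931/((-372*(-310))) = -931/115320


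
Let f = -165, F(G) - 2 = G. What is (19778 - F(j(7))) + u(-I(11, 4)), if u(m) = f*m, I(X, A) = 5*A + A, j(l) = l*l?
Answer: 23687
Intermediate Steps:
j(l) = l**2
F(G) = 2 + G
I(X, A) = 6*A
u(m) = -165*m
(19778 - F(j(7))) + u(-I(11, 4)) = (19778 - (2 + 7**2)) - (-165)*6*4 = (19778 - (2 + 49)) - (-165)*24 = (19778 - 1*51) - 165*(-24) = (19778 - 51) + 3960 = 19727 + 3960 = 23687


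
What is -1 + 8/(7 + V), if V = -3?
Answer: 1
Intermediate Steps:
-1 + 8/(7 + V) = -1 + 8/(7 - 3) = -1 + 8/4 = -1 + 8*(¼) = -1 + 2 = 1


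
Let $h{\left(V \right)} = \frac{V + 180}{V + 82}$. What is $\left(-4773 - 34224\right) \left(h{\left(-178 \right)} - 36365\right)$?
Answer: $\frac{22690027479}{16} \approx 1.4181 \cdot 10^{9}$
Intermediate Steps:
$h{\left(V \right)} = \frac{180 + V}{82 + V}$
$\left(-4773 - 34224\right) \left(h{\left(-178 \right)} - 36365\right) = \left(-4773 - 34224\right) \left(\frac{180 - 178}{82 - 178} - 36365\right) = - 38997 \left(\frac{1}{-96} \cdot 2 - 36365\right) = - 38997 \left(\left(- \frac{1}{96}\right) 2 - 36365\right) = - 38997 \left(- \frac{1}{48} - 36365\right) = \left(-38997\right) \left(- \frac{1745521}{48}\right) = \frac{22690027479}{16}$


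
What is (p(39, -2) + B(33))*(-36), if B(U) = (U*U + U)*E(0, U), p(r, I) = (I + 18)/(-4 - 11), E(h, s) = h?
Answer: 192/5 ≈ 38.400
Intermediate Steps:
p(r, I) = -6/5 - I/15 (p(r, I) = (18 + I)/(-15) = (18 + I)*(-1/15) = -6/5 - I/15)
B(U) = 0 (B(U) = (U*U + U)*0 = (U**2 + U)*0 = (U + U**2)*0 = 0)
(p(39, -2) + B(33))*(-36) = ((-6/5 - 1/15*(-2)) + 0)*(-36) = ((-6/5 + 2/15) + 0)*(-36) = (-16/15 + 0)*(-36) = -16/15*(-36) = 192/5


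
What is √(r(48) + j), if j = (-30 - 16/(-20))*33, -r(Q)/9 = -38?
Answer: 2*I*√3885/5 ≈ 24.932*I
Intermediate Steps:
r(Q) = 342 (r(Q) = -9*(-38) = 342)
j = -4818/5 (j = (-30 - 16*(-1/20))*33 = (-30 + ⅘)*33 = -146/5*33 = -4818/5 ≈ -963.60)
√(r(48) + j) = √(342 - 4818/5) = √(-3108/5) = 2*I*√3885/5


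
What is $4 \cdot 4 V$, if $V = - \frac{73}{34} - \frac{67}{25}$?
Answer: $- \frac{32824}{425} \approx -77.233$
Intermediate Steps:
$V = - \frac{4103}{850}$ ($V = \left(-73\right) \frac{1}{34} - \frac{67}{25} = - \frac{73}{34} - \frac{67}{25} = - \frac{4103}{850} \approx -4.8271$)
$4 \cdot 4 V = 4 \cdot 4 \left(- \frac{4103}{850}\right) = 16 \left(- \frac{4103}{850}\right) = - \frac{32824}{425}$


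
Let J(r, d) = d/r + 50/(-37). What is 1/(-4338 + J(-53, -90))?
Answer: -1961/8506138 ≈ -0.00023054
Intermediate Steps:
J(r, d) = -50/37 + d/r (J(r, d) = d/r + 50*(-1/37) = d/r - 50/37 = -50/37 + d/r)
1/(-4338 + J(-53, -90)) = 1/(-4338 + (-50/37 - 90/(-53))) = 1/(-4338 + (-50/37 - 90*(-1/53))) = 1/(-4338 + (-50/37 + 90/53)) = 1/(-4338 + 680/1961) = 1/(-8506138/1961) = -1961/8506138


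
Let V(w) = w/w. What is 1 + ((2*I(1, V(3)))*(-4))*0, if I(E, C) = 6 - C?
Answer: 1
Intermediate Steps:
V(w) = 1
1 + ((2*I(1, V(3)))*(-4))*0 = 1 + ((2*(6 - 1*1))*(-4))*0 = 1 + ((2*(6 - 1))*(-4))*0 = 1 + ((2*5)*(-4))*0 = 1 + (10*(-4))*0 = 1 - 40*0 = 1 + 0 = 1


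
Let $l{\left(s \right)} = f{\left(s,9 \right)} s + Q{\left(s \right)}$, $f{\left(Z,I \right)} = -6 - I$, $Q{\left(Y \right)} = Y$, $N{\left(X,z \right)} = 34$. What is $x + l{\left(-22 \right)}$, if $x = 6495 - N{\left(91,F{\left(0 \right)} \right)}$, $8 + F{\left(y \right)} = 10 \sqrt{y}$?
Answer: $6769$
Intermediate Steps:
$F{\left(y \right)} = -8 + 10 \sqrt{y}$
$x = 6461$ ($x = 6495 - 34 = 6461$)
$l{\left(s \right)} = - 14 s$ ($l{\left(s \right)} = \left(-6 - 9\right) s + s = - 15 s + s = - 14 s$)
$x + l{\left(-22 \right)} = 6461 - -308 = 6461 + 308 = 6769$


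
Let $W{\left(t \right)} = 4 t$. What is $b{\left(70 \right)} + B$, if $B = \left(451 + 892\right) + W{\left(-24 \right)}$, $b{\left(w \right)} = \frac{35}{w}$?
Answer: $\frac{2495}{2} \approx 1247.5$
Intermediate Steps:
$B = 1247$ ($B = \left(451 + 892\right) + 4 \left(-24\right) = 1343 - 96 = 1247$)
$b{\left(70 \right)} + B = \frac{35}{70} + 1247 = 35 \cdot \frac{1}{70} + 1247 = \frac{1}{2} + 1247 = \frac{2495}{2}$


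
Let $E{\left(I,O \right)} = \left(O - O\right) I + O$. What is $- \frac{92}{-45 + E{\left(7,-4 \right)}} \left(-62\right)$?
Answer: $- \frac{5704}{49} \approx -116.41$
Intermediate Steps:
$E{\left(I,O \right)} = O$ ($E{\left(I,O \right)} = 0 I + O = 0 + O = O$)
$- \frac{92}{-45 + E{\left(7,-4 \right)}} \left(-62\right) = - \frac{92}{-45 - 4} \left(-62\right) = - \frac{92}{-49} \left(-62\right) = \left(-92\right) \left(- \frac{1}{49}\right) \left(-62\right) = \frac{92}{49} \left(-62\right) = - \frac{5704}{49}$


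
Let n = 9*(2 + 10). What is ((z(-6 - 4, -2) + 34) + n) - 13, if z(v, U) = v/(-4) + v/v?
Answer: 265/2 ≈ 132.50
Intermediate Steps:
z(v, U) = 1 - v/4 (z(v, U) = v*(-¼) + 1 = -v/4 + 1 = 1 - v/4)
n = 108 (n = 9*12 = 108)
((z(-6 - 4, -2) + 34) + n) - 13 = (((1 - (-6 - 4)/4) + 34) + 108) - 13 = (((1 - ¼*(-10)) + 34) + 108) - 13 = (((1 + 5/2) + 34) + 108) - 13 = ((7/2 + 34) + 108) - 13 = (75/2 + 108) - 13 = 291/2 - 13 = 265/2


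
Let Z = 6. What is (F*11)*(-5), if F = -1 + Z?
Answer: -275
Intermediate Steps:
F = 5 (F = -1 + 6 = 5)
(F*11)*(-5) = (5*11)*(-5) = 55*(-5) = -275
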